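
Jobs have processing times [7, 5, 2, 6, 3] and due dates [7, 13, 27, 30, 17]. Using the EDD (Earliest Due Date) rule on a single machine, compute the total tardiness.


Sort by due date (EDD order): [(7, 7), (5, 13), (3, 17), (2, 27), (6, 30)]
Compute completion times and tardiness:
  Job 1: p=7, d=7, C=7, tardiness=max(0,7-7)=0
  Job 2: p=5, d=13, C=12, tardiness=max(0,12-13)=0
  Job 3: p=3, d=17, C=15, tardiness=max(0,15-17)=0
  Job 4: p=2, d=27, C=17, tardiness=max(0,17-27)=0
  Job 5: p=6, d=30, C=23, tardiness=max(0,23-30)=0
Total tardiness = 0

0


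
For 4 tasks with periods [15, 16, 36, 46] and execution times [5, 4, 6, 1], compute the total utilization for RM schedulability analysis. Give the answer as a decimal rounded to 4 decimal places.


Compute individual utilizations (exact fractions):
  Task 1: C/T = 5/15 = 1/3 (approx. 0.3333)
  Task 2: C/T = 4/16 = 1/4 (approx. 0.25)
  Task 3: C/T = 6/36 = 1/6 (approx. 0.1667)
  Task 4: C/T = 1/46 (approx. 0.0217)
Total utilization U = 1/3 + 1/4 + 1/6 + 1/46 = 71/92
Rounded to 4 decimal places: U = 0.7717
RM (Liu & Layland) bound for 4 tasks = 0.756828; compare with U = 71/92 (approx. 0.771739)
bound < U <= 1, so the RM sufficient condition is not met (inconclusive; an exact test such as response-time analysis is needed).

0.7717


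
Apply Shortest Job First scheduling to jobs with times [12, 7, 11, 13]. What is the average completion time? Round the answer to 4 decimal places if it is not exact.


SJF order (ascending): [7, 11, 12, 13]
Completion times:
  Job 1: burst=7, C=7
  Job 2: burst=11, C=18
  Job 3: burst=12, C=30
  Job 4: burst=13, C=43
Average completion = 98/4 = 24.5

24.5


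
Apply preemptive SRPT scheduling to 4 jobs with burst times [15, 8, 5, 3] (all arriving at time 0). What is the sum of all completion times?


Since all jobs arrive at t=0, SRPT equals SPT ordering.
SPT order: [3, 5, 8, 15]
Completion times:
  Job 1: p=3, C=3
  Job 2: p=5, C=8
  Job 3: p=8, C=16
  Job 4: p=15, C=31
Total completion time = 3 + 8 + 16 + 31 = 58

58


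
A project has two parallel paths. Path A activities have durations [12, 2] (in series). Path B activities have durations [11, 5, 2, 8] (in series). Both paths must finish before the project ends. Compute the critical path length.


Path A total = 12 + 2 = 14
Path B total = 11 + 5 + 2 + 8 = 26
Critical path = longest path = max(14, 26) = 26

26


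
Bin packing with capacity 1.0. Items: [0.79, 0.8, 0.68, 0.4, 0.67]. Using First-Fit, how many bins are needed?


Place items sequentially using First-Fit:
  Item 0.79 -> new Bin 1
  Item 0.8 -> new Bin 2
  Item 0.68 -> new Bin 3
  Item 0.4 -> new Bin 4
  Item 0.67 -> new Bin 5
Total bins used = 5

5


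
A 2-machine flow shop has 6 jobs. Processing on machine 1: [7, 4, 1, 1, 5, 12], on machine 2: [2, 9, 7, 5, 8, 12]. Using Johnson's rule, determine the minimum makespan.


Apply Johnson's rule:
  Group 1 (a <= b): [(3, 1, 7), (4, 1, 5), (2, 4, 9), (5, 5, 8), (6, 12, 12)]
  Group 2 (a > b): [(1, 7, 2)]
Optimal job order: [3, 4, 2, 5, 6, 1]
Schedule:
  Job 3: M1 done at 1, M2 done at 8
  Job 4: M1 done at 2, M2 done at 13
  Job 2: M1 done at 6, M2 done at 22
  Job 5: M1 done at 11, M2 done at 30
  Job 6: M1 done at 23, M2 done at 42
  Job 1: M1 done at 30, M2 done at 44
Makespan = 44

44


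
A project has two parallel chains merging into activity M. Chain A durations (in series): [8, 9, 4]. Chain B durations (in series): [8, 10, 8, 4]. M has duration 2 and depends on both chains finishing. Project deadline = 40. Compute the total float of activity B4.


Forward pass: ES(B4) = sum of predecessors on chain B = 26
EF = ES + duration = 26 + 4 = 30
Backward pass: LF(M) = deadline = 40; LS(M) = 40 - 2 = 38
LF(B4) = LS(M) - sum(successors on chain B) = 38 - 0 = 38
LS = LF - duration = 38 - 4 = 34
Total float = LS - ES = 34 - 26 = 8

8


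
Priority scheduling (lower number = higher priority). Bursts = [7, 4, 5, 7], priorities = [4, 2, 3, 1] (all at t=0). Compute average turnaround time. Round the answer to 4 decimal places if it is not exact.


Sort by priority (ascending = highest first):
Order: [(1, 7), (2, 4), (3, 5), (4, 7)]
Completion times:
  Priority 1, burst=7, C=7
  Priority 2, burst=4, C=11
  Priority 3, burst=5, C=16
  Priority 4, burst=7, C=23
Average turnaround = 57/4 = 14.25

14.25


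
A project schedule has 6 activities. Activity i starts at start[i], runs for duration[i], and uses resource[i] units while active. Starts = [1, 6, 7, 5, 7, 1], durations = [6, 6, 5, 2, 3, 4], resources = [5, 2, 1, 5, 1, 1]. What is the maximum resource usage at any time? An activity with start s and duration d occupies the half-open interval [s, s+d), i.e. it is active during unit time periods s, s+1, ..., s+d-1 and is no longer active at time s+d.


Each activity i is active on [start_i, start_i + duration_i).
Compute total resource usage per time slot:
  t=0: active resources = [], total = 0
  t=1: active resources = [5, 1], total = 6
  t=2: active resources = [5, 1], total = 6
  t=3: active resources = [5, 1], total = 6
  t=4: active resources = [5, 1], total = 6
  t=5: active resources = [5, 5], total = 10
  t=6: active resources = [5, 2, 5], total = 12
  t=7: active resources = [2, 1, 1], total = 4
  t=8: active resources = [2, 1, 1], total = 4
  t=9: active resources = [2, 1, 1], total = 4
  t=10: active resources = [2, 1], total = 3
  t=11: active resources = [2, 1], total = 3
Peak resource demand = 12

12


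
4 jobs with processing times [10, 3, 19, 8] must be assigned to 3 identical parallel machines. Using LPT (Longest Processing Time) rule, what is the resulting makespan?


Sort jobs in decreasing order (LPT): [19, 10, 8, 3]
Assign each job to the least loaded machine:
  Machine 1: jobs [19], load = 19
  Machine 2: jobs [10], load = 10
  Machine 3: jobs [8, 3], load = 11
Makespan = max load = 19

19


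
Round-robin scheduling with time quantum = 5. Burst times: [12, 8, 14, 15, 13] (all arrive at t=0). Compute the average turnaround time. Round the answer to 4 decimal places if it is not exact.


Time quantum = 5
Execution trace:
  J1 runs 5 units, time = 5
  J2 runs 5 units, time = 10
  J3 runs 5 units, time = 15
  J4 runs 5 units, time = 20
  J5 runs 5 units, time = 25
  J1 runs 5 units, time = 30
  J2 runs 3 units, time = 33
  J3 runs 5 units, time = 38
  J4 runs 5 units, time = 43
  J5 runs 5 units, time = 48
  J1 runs 2 units, time = 50
  J3 runs 4 units, time = 54
  J4 runs 5 units, time = 59
  J5 runs 3 units, time = 62
Finish times: [50, 33, 54, 59, 62]
Average turnaround = 258/5 = 51.6

51.6


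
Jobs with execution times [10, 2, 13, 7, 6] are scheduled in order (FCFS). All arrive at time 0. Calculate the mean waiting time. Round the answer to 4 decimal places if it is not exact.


FCFS order (as given): [10, 2, 13, 7, 6]
Waiting times:
  Job 1: wait = 0
  Job 2: wait = 10
  Job 3: wait = 12
  Job 4: wait = 25
  Job 5: wait = 32
Sum of waiting times = 79
Average waiting time = 79/5 = 15.8

15.8


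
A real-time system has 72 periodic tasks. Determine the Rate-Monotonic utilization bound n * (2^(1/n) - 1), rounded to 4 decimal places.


Compute 2^(1/72) = 1.0096735332
Subtract 1: 1.0096735332 - 1 = 0.0096735332
Multiply by n: 72 * 0.0096735332 = 0.6964943904
Round to 4 dp: 0.6965

0.6965


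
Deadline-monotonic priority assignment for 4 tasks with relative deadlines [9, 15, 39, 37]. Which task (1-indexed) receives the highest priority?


Sort tasks by relative deadline (ascending):
  Task 1: deadline = 9
  Task 2: deadline = 15
  Task 4: deadline = 37
  Task 3: deadline = 39
Priority order (highest first): [1, 2, 4, 3]
Highest priority task = 1

1


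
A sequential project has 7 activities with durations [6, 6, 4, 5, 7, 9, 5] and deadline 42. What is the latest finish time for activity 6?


LF(activity 6) = deadline - sum of successor durations
Successors: activities 7 through 7 with durations [5]
Sum of successor durations = 5
LF = 42 - 5 = 37

37


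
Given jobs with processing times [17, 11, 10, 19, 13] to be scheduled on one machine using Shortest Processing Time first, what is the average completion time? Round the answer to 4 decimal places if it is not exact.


Sort jobs by processing time (SPT order): [10, 11, 13, 17, 19]
Compute completion times sequentially:
  Job 1: processing = 10, completes at 10
  Job 2: processing = 11, completes at 21
  Job 3: processing = 13, completes at 34
  Job 4: processing = 17, completes at 51
  Job 5: processing = 19, completes at 70
Sum of completion times = 186
Average completion time = 186/5 = 37.2

37.2


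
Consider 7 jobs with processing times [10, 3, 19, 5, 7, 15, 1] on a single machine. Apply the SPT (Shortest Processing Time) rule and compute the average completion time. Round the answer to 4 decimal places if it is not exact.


Sort jobs by processing time (SPT order): [1, 3, 5, 7, 10, 15, 19]
Compute completion times sequentially:
  Job 1: processing = 1, completes at 1
  Job 2: processing = 3, completes at 4
  Job 3: processing = 5, completes at 9
  Job 4: processing = 7, completes at 16
  Job 5: processing = 10, completes at 26
  Job 6: processing = 15, completes at 41
  Job 7: processing = 19, completes at 60
Sum of completion times = 157
Average completion time = 157/7 = 22.4286

22.4286


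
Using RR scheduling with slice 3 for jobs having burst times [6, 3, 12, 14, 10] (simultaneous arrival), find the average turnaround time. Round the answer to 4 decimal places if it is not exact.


Time quantum = 3
Execution trace:
  J1 runs 3 units, time = 3
  J2 runs 3 units, time = 6
  J3 runs 3 units, time = 9
  J4 runs 3 units, time = 12
  J5 runs 3 units, time = 15
  J1 runs 3 units, time = 18
  J3 runs 3 units, time = 21
  J4 runs 3 units, time = 24
  J5 runs 3 units, time = 27
  J3 runs 3 units, time = 30
  J4 runs 3 units, time = 33
  J5 runs 3 units, time = 36
  J3 runs 3 units, time = 39
  J4 runs 3 units, time = 42
  J5 runs 1 units, time = 43
  J4 runs 2 units, time = 45
Finish times: [18, 6, 39, 45, 43]
Average turnaround = 151/5 = 30.2

30.2


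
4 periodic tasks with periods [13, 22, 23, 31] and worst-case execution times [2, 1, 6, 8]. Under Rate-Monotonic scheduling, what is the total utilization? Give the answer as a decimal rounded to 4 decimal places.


Compute individual utilizations (exact fractions):
  Task 1: C/T = 2/13 (approx. 0.1538)
  Task 2: C/T = 1/22 (approx. 0.0455)
  Task 3: C/T = 6/23 (approx. 0.2609)
  Task 4: C/T = 8/31 (approx. 0.2581)
Total utilization U = 2/13 + 1/22 + 6/23 + 8/31 = 146461/203918
Rounded to 4 decimal places: U = 0.7182
RM (Liu & Layland) bound for 4 tasks = 0.756828; compare with U = 146461/203918 (approx. 0.718235)
U <= bound, so schedulable by RM sufficient condition.

0.7182


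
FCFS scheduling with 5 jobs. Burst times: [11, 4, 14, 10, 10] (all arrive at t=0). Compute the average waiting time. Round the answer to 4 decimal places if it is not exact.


FCFS order (as given): [11, 4, 14, 10, 10]
Waiting times:
  Job 1: wait = 0
  Job 2: wait = 11
  Job 3: wait = 15
  Job 4: wait = 29
  Job 5: wait = 39
Sum of waiting times = 94
Average waiting time = 94/5 = 18.8

18.8


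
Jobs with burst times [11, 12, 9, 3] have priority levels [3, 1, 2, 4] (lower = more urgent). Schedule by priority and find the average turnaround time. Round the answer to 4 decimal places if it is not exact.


Sort by priority (ascending = highest first):
Order: [(1, 12), (2, 9), (3, 11), (4, 3)]
Completion times:
  Priority 1, burst=12, C=12
  Priority 2, burst=9, C=21
  Priority 3, burst=11, C=32
  Priority 4, burst=3, C=35
Average turnaround = 100/4 = 25.0

25.0


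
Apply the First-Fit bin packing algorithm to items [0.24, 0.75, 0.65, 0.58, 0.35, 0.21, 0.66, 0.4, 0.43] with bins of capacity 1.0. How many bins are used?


Place items sequentially using First-Fit:
  Item 0.24 -> new Bin 1
  Item 0.75 -> Bin 1 (now 0.99)
  Item 0.65 -> new Bin 2
  Item 0.58 -> new Bin 3
  Item 0.35 -> Bin 2 (now 1.0)
  Item 0.21 -> Bin 3 (now 0.79)
  Item 0.66 -> new Bin 4
  Item 0.4 -> new Bin 5
  Item 0.43 -> Bin 5 (now 0.83)
Total bins used = 5

5


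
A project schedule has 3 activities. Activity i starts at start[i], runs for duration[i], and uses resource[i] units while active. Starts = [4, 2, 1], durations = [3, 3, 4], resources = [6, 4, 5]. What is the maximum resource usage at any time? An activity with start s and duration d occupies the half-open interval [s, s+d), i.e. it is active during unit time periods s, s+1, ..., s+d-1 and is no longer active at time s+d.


Each activity i is active on [start_i, start_i + duration_i).
Compute total resource usage per time slot:
  t=0: active resources = [], total = 0
  t=1: active resources = [5], total = 5
  t=2: active resources = [4, 5], total = 9
  t=3: active resources = [4, 5], total = 9
  t=4: active resources = [6, 4, 5], total = 15
  t=5: active resources = [6], total = 6
  t=6: active resources = [6], total = 6
Peak resource demand = 15

15


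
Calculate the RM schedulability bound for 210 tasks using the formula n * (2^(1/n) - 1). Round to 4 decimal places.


Compute 2^(1/210) = 1.0033061542
Subtract 1: 1.0033061542 - 1 = 0.0033061542
Multiply by n: 210 * 0.0033061542 = 0.6942923820
Round to 4 dp: 0.6943

0.6943


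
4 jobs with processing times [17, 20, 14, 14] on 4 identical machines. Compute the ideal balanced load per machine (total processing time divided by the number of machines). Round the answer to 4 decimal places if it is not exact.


Total processing time = 17 + 20 + 14 + 14 = 65
Number of machines = 4
Ideal balanced load = 65 / 4 = 16.25

16.25


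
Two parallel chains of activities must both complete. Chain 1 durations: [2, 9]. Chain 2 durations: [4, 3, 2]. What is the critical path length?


Path A total = 2 + 9 = 11
Path B total = 4 + 3 + 2 = 9
Critical path = longest path = max(11, 9) = 11

11


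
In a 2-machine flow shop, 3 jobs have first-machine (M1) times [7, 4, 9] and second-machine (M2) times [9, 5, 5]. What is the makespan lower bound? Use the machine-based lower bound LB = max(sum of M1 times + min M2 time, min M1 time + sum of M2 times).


LB1 = sum(M1 times) + min(M2 times) = 20 + 5 = 25
LB2 = min(M1 times) + sum(M2 times) = 4 + 19 = 23
Lower bound = max(LB1, LB2) = max(25, 23) = 25

25


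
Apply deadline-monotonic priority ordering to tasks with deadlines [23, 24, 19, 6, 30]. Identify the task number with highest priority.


Sort tasks by relative deadline (ascending):
  Task 4: deadline = 6
  Task 3: deadline = 19
  Task 1: deadline = 23
  Task 2: deadline = 24
  Task 5: deadline = 30
Priority order (highest first): [4, 3, 1, 2, 5]
Highest priority task = 4

4


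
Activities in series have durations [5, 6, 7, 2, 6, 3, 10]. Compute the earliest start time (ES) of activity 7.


Activity 7 starts after activities 1 through 6 complete.
Predecessor durations: [5, 6, 7, 2, 6, 3]
ES = 5 + 6 + 7 + 2 + 6 + 3 = 29

29


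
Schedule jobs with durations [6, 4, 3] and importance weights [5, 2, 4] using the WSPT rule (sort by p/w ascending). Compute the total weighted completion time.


Compute p/w ratios and sort ascending (WSPT): [(3, 4), (6, 5), (4, 2)]
Compute weighted completion times:
  Job (p=3,w=4): C=3, w*C=4*3=12
  Job (p=6,w=5): C=9, w*C=5*9=45
  Job (p=4,w=2): C=13, w*C=2*13=26
Total weighted completion time = 83

83


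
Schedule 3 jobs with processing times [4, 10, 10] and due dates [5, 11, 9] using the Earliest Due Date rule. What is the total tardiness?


Sort by due date (EDD order): [(4, 5), (10, 9), (10, 11)]
Compute completion times and tardiness:
  Job 1: p=4, d=5, C=4, tardiness=max(0,4-5)=0
  Job 2: p=10, d=9, C=14, tardiness=max(0,14-9)=5
  Job 3: p=10, d=11, C=24, tardiness=max(0,24-11)=13
Total tardiness = 18

18


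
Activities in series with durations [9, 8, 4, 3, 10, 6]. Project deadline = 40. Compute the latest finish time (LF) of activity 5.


LF(activity 5) = deadline - sum of successor durations
Successors: activities 6 through 6 with durations [6]
Sum of successor durations = 6
LF = 40 - 6 = 34

34


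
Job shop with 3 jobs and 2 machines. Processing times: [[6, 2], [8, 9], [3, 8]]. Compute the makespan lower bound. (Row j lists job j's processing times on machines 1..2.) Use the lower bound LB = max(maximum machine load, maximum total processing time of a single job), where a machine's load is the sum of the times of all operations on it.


Machine loads:
  Machine 1: 6 + 8 + 3 = 17
  Machine 2: 2 + 9 + 8 = 19
Max machine load = 19
Job totals:
  Job 1: 8
  Job 2: 17
  Job 3: 11
Max job total = 17
Lower bound = max(19, 17) = 19

19


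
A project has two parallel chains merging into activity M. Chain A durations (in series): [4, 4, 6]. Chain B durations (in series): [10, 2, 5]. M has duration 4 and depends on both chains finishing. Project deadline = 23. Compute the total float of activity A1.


Forward pass: ES(A1) = sum of predecessors on chain A = 0
EF = ES + duration = 0 + 4 = 4
Backward pass: LF(M) = deadline = 23; LS(M) = 23 - 4 = 19
LF(A1) = LS(M) - sum(successors on chain A) = 19 - 10 = 9
LS = LF - duration = 9 - 4 = 5
Total float = LS - ES = 5 - 0 = 5

5


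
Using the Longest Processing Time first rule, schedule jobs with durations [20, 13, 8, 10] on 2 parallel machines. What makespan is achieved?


Sort jobs in decreasing order (LPT): [20, 13, 10, 8]
Assign each job to the least loaded machine:
  Machine 1: jobs [20, 8], load = 28
  Machine 2: jobs [13, 10], load = 23
Makespan = max load = 28

28


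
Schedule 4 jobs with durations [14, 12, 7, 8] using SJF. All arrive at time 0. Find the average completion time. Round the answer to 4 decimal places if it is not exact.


SJF order (ascending): [7, 8, 12, 14]
Completion times:
  Job 1: burst=7, C=7
  Job 2: burst=8, C=15
  Job 3: burst=12, C=27
  Job 4: burst=14, C=41
Average completion = 90/4 = 22.5

22.5


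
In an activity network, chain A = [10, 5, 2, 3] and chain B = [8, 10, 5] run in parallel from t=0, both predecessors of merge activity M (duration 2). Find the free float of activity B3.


ES(B3) = sum of predecessors on chain B = 18
EF(B3) = ES + duration = 18 + 5 = 23
Successor of B3 is M. ES(M) = max(sum(A), sum(B)) = max(20, 23) = 23
Free float = ES(successor) - EF(current) = 23 - 23 = 0

0


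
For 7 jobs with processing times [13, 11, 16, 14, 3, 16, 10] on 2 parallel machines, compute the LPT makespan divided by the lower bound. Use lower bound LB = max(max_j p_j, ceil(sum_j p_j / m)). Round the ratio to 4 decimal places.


LPT order: [16, 16, 14, 13, 11, 10, 3]
Machine loads after assignment: [43, 40]
LPT makespan = 43
Lower bound = max(max_job, ceil(total/2)) = max(16, 42) = 42
Ratio = 43 / 42 = 1.0238

1.0238


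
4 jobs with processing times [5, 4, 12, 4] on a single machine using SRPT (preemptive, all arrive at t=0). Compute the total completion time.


Since all jobs arrive at t=0, SRPT equals SPT ordering.
SPT order: [4, 4, 5, 12]
Completion times:
  Job 1: p=4, C=4
  Job 2: p=4, C=8
  Job 3: p=5, C=13
  Job 4: p=12, C=25
Total completion time = 4 + 8 + 13 + 25 = 50

50


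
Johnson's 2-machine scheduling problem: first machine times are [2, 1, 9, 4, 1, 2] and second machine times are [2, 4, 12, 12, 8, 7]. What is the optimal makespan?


Apply Johnson's rule:
  Group 1 (a <= b): [(2, 1, 4), (5, 1, 8), (1, 2, 2), (6, 2, 7), (4, 4, 12), (3, 9, 12)]
  Group 2 (a > b): []
Optimal job order: [2, 5, 1, 6, 4, 3]
Schedule:
  Job 2: M1 done at 1, M2 done at 5
  Job 5: M1 done at 2, M2 done at 13
  Job 1: M1 done at 4, M2 done at 15
  Job 6: M1 done at 6, M2 done at 22
  Job 4: M1 done at 10, M2 done at 34
  Job 3: M1 done at 19, M2 done at 46
Makespan = 46

46


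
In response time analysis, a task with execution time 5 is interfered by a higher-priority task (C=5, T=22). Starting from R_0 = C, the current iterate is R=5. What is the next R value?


R_next = C + ceil(R_prev / T_hp) * C_hp
ceil(5 / 22) = ceil(0.2273) = 1
Interference = 1 * 5 = 5
R_next = 5 + 5 = 10

10


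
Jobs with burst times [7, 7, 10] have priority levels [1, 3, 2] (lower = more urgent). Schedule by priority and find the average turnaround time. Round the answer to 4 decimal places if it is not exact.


Sort by priority (ascending = highest first):
Order: [(1, 7), (2, 10), (3, 7)]
Completion times:
  Priority 1, burst=7, C=7
  Priority 2, burst=10, C=17
  Priority 3, burst=7, C=24
Average turnaround = 48/3 = 16.0

16.0


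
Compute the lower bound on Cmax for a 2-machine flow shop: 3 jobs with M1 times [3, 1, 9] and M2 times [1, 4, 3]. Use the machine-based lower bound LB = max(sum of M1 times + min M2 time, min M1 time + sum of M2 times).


LB1 = sum(M1 times) + min(M2 times) = 13 + 1 = 14
LB2 = min(M1 times) + sum(M2 times) = 1 + 8 = 9
Lower bound = max(LB1, LB2) = max(14, 9) = 14

14


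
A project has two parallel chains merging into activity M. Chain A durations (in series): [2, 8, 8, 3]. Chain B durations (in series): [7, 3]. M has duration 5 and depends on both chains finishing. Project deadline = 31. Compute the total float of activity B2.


Forward pass: ES(B2) = sum of predecessors on chain B = 7
EF = ES + duration = 7 + 3 = 10
Backward pass: LF(M) = deadline = 31; LS(M) = 31 - 5 = 26
LF(B2) = LS(M) - sum(successors on chain B) = 26 - 0 = 26
LS = LF - duration = 26 - 3 = 23
Total float = LS - ES = 23 - 7 = 16

16


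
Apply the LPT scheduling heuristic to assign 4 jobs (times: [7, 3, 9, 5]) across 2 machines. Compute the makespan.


Sort jobs in decreasing order (LPT): [9, 7, 5, 3]
Assign each job to the least loaded machine:
  Machine 1: jobs [9, 3], load = 12
  Machine 2: jobs [7, 5], load = 12
Makespan = max load = 12

12


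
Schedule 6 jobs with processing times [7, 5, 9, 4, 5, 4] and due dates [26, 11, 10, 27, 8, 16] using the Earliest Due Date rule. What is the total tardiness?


Sort by due date (EDD order): [(5, 8), (9, 10), (5, 11), (4, 16), (7, 26), (4, 27)]
Compute completion times and tardiness:
  Job 1: p=5, d=8, C=5, tardiness=max(0,5-8)=0
  Job 2: p=9, d=10, C=14, tardiness=max(0,14-10)=4
  Job 3: p=5, d=11, C=19, tardiness=max(0,19-11)=8
  Job 4: p=4, d=16, C=23, tardiness=max(0,23-16)=7
  Job 5: p=7, d=26, C=30, tardiness=max(0,30-26)=4
  Job 6: p=4, d=27, C=34, tardiness=max(0,34-27)=7
Total tardiness = 30

30


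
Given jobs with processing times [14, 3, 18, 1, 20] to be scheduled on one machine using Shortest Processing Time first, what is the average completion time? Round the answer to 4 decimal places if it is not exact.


Sort jobs by processing time (SPT order): [1, 3, 14, 18, 20]
Compute completion times sequentially:
  Job 1: processing = 1, completes at 1
  Job 2: processing = 3, completes at 4
  Job 3: processing = 14, completes at 18
  Job 4: processing = 18, completes at 36
  Job 5: processing = 20, completes at 56
Sum of completion times = 115
Average completion time = 115/5 = 23.0

23.0


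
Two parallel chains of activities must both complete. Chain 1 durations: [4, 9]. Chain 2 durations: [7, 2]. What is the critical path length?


Path A total = 4 + 9 = 13
Path B total = 7 + 2 = 9
Critical path = longest path = max(13, 9) = 13

13


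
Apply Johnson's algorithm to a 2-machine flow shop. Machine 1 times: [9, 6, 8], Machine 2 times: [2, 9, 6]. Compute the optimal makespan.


Apply Johnson's rule:
  Group 1 (a <= b): [(2, 6, 9)]
  Group 2 (a > b): [(3, 8, 6), (1, 9, 2)]
Optimal job order: [2, 3, 1]
Schedule:
  Job 2: M1 done at 6, M2 done at 15
  Job 3: M1 done at 14, M2 done at 21
  Job 1: M1 done at 23, M2 done at 25
Makespan = 25

25


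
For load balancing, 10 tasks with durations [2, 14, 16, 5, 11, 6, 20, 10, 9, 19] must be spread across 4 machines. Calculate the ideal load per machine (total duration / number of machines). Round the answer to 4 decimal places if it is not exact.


Total processing time = 2 + 14 + 16 + 5 + 11 + 6 + 20 + 10 + 9 + 19 = 112
Number of machines = 4
Ideal balanced load = 112 / 4 = 28.0

28.0


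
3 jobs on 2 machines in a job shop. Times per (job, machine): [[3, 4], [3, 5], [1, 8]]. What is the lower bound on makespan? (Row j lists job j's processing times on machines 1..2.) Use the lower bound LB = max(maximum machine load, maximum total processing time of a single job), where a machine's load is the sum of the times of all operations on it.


Machine loads:
  Machine 1: 3 + 3 + 1 = 7
  Machine 2: 4 + 5 + 8 = 17
Max machine load = 17
Job totals:
  Job 1: 7
  Job 2: 8
  Job 3: 9
Max job total = 9
Lower bound = max(17, 9) = 17

17


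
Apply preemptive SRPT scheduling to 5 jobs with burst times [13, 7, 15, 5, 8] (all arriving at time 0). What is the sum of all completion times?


Since all jobs arrive at t=0, SRPT equals SPT ordering.
SPT order: [5, 7, 8, 13, 15]
Completion times:
  Job 1: p=5, C=5
  Job 2: p=7, C=12
  Job 3: p=8, C=20
  Job 4: p=13, C=33
  Job 5: p=15, C=48
Total completion time = 5 + 12 + 20 + 33 + 48 = 118

118


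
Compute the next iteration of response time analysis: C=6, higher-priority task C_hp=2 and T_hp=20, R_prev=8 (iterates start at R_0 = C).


R_next = C + ceil(R_prev / T_hp) * C_hp
ceil(8 / 20) = ceil(0.4) = 1
Interference = 1 * 2 = 2
R_next = 6 + 2 = 8
R_next = R_prev, so the iteration has converged (response time = 8).

8


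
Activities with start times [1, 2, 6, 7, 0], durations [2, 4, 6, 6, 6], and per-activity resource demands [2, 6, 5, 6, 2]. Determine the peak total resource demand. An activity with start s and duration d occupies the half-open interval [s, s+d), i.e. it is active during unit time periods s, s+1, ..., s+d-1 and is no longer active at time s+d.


Each activity i is active on [start_i, start_i + duration_i).
Compute total resource usage per time slot:
  t=0: active resources = [2], total = 2
  t=1: active resources = [2, 2], total = 4
  t=2: active resources = [2, 6, 2], total = 10
  t=3: active resources = [6, 2], total = 8
  t=4: active resources = [6, 2], total = 8
  t=5: active resources = [6, 2], total = 8
  t=6: active resources = [5], total = 5
  t=7: active resources = [5, 6], total = 11
  t=8: active resources = [5, 6], total = 11
  t=9: active resources = [5, 6], total = 11
  t=10: active resources = [5, 6], total = 11
  t=11: active resources = [5, 6], total = 11
  t=12: active resources = [6], total = 6
Peak resource demand = 11

11


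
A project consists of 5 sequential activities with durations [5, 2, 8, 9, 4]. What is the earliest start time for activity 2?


Activity 2 starts after activities 1 through 1 complete.
Predecessor durations: [5]
ES = 5 = 5

5


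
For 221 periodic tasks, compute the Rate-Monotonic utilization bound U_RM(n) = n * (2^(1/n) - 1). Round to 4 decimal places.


Compute 2^(1/221) = 1.0031413363
Subtract 1: 1.0031413363 - 1 = 0.0031413363
Multiply by n: 221 * 0.0031413363 = 0.6942353223
Round to 4 dp: 0.6942

0.6942


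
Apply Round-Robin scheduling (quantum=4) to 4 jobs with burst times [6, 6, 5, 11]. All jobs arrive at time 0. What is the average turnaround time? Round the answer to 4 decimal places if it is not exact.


Time quantum = 4
Execution trace:
  J1 runs 4 units, time = 4
  J2 runs 4 units, time = 8
  J3 runs 4 units, time = 12
  J4 runs 4 units, time = 16
  J1 runs 2 units, time = 18
  J2 runs 2 units, time = 20
  J3 runs 1 units, time = 21
  J4 runs 4 units, time = 25
  J4 runs 3 units, time = 28
Finish times: [18, 20, 21, 28]
Average turnaround = 87/4 = 21.75

21.75


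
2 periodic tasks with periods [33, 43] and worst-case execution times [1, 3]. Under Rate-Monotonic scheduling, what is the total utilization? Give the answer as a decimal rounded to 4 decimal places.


Compute individual utilizations (exact fractions):
  Task 1: C/T = 1/33 (approx. 0.0303)
  Task 2: C/T = 3/43 (approx. 0.0698)
Total utilization U = 1/33 + 3/43 = 142/1419
Rounded to 4 decimal places: U = 0.1001
RM (Liu & Layland) bound for 2 tasks = 0.828427; compare with U = 142/1419 (approx. 0.100070)
U <= bound, so schedulable by RM sufficient condition.

0.1001


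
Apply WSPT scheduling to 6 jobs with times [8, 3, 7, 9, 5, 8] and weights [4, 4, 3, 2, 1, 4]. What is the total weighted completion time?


Compute p/w ratios and sort ascending (WSPT): [(3, 4), (8, 4), (8, 4), (7, 3), (9, 2), (5, 1)]
Compute weighted completion times:
  Job (p=3,w=4): C=3, w*C=4*3=12
  Job (p=8,w=4): C=11, w*C=4*11=44
  Job (p=8,w=4): C=19, w*C=4*19=76
  Job (p=7,w=3): C=26, w*C=3*26=78
  Job (p=9,w=2): C=35, w*C=2*35=70
  Job (p=5,w=1): C=40, w*C=1*40=40
Total weighted completion time = 320

320


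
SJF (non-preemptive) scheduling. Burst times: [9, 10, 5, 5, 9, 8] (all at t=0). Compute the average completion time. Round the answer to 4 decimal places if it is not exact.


SJF order (ascending): [5, 5, 8, 9, 9, 10]
Completion times:
  Job 1: burst=5, C=5
  Job 2: burst=5, C=10
  Job 3: burst=8, C=18
  Job 4: burst=9, C=27
  Job 5: burst=9, C=36
  Job 6: burst=10, C=46
Average completion = 142/6 = 23.6667

23.6667


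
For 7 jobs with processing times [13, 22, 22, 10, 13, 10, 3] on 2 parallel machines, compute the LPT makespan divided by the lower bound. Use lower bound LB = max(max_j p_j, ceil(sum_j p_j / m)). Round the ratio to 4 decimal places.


LPT order: [22, 22, 13, 13, 10, 10, 3]
Machine loads after assignment: [48, 45]
LPT makespan = 48
Lower bound = max(max_job, ceil(total/2)) = max(22, 47) = 47
Ratio = 48 / 47 = 1.0213

1.0213


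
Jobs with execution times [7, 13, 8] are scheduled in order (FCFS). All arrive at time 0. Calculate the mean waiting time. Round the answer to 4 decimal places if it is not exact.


FCFS order (as given): [7, 13, 8]
Waiting times:
  Job 1: wait = 0
  Job 2: wait = 7
  Job 3: wait = 20
Sum of waiting times = 27
Average waiting time = 27/3 = 9.0

9.0


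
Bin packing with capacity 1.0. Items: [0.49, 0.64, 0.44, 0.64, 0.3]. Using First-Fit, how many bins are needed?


Place items sequentially using First-Fit:
  Item 0.49 -> new Bin 1
  Item 0.64 -> new Bin 2
  Item 0.44 -> Bin 1 (now 0.93)
  Item 0.64 -> new Bin 3
  Item 0.3 -> Bin 2 (now 0.94)
Total bins used = 3

3


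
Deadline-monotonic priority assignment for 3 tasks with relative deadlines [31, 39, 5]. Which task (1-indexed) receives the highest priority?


Sort tasks by relative deadline (ascending):
  Task 3: deadline = 5
  Task 1: deadline = 31
  Task 2: deadline = 39
Priority order (highest first): [3, 1, 2]
Highest priority task = 3

3


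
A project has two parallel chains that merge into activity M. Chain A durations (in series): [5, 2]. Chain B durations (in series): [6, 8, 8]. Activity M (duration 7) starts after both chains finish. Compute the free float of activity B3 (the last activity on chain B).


ES(B3) = sum of predecessors on chain B = 14
EF(B3) = ES + duration = 14 + 8 = 22
Successor of B3 is M. ES(M) = max(sum(A), sum(B)) = max(7, 22) = 22
Free float = ES(successor) - EF(current) = 22 - 22 = 0

0


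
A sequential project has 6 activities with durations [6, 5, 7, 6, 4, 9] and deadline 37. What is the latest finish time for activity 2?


LF(activity 2) = deadline - sum of successor durations
Successors: activities 3 through 6 with durations [7, 6, 4, 9]
Sum of successor durations = 26
LF = 37 - 26 = 11

11


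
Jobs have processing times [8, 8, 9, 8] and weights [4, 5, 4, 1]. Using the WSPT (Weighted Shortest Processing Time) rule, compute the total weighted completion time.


Compute p/w ratios and sort ascending (WSPT): [(8, 5), (8, 4), (9, 4), (8, 1)]
Compute weighted completion times:
  Job (p=8,w=5): C=8, w*C=5*8=40
  Job (p=8,w=4): C=16, w*C=4*16=64
  Job (p=9,w=4): C=25, w*C=4*25=100
  Job (p=8,w=1): C=33, w*C=1*33=33
Total weighted completion time = 237

237


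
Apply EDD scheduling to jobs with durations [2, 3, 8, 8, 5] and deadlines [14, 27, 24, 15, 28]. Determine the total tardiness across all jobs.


Sort by due date (EDD order): [(2, 14), (8, 15), (8, 24), (3, 27), (5, 28)]
Compute completion times and tardiness:
  Job 1: p=2, d=14, C=2, tardiness=max(0,2-14)=0
  Job 2: p=8, d=15, C=10, tardiness=max(0,10-15)=0
  Job 3: p=8, d=24, C=18, tardiness=max(0,18-24)=0
  Job 4: p=3, d=27, C=21, tardiness=max(0,21-27)=0
  Job 5: p=5, d=28, C=26, tardiness=max(0,26-28)=0
Total tardiness = 0

0


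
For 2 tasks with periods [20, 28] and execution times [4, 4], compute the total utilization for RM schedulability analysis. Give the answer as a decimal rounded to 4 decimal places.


Compute individual utilizations (exact fractions):
  Task 1: C/T = 4/20 = 1/5 (approx. 0.2)
  Task 2: C/T = 4/28 = 1/7 (approx. 0.1429)
Total utilization U = 1/5 + 1/7 = 12/35
Rounded to 4 decimal places: U = 0.3429
RM (Liu & Layland) bound for 2 tasks = 0.828427; compare with U = 12/35 (approx. 0.342857)
U <= bound, so schedulable by RM sufficient condition.

0.3429


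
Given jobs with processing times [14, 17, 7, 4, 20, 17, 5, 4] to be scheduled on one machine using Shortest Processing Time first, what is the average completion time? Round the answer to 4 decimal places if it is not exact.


Sort jobs by processing time (SPT order): [4, 4, 5, 7, 14, 17, 17, 20]
Compute completion times sequentially:
  Job 1: processing = 4, completes at 4
  Job 2: processing = 4, completes at 8
  Job 3: processing = 5, completes at 13
  Job 4: processing = 7, completes at 20
  Job 5: processing = 14, completes at 34
  Job 6: processing = 17, completes at 51
  Job 7: processing = 17, completes at 68
  Job 8: processing = 20, completes at 88
Sum of completion times = 286
Average completion time = 286/8 = 35.75

35.75


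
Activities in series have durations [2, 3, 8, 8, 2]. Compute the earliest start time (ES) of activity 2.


Activity 2 starts after activities 1 through 1 complete.
Predecessor durations: [2]
ES = 2 = 2

2


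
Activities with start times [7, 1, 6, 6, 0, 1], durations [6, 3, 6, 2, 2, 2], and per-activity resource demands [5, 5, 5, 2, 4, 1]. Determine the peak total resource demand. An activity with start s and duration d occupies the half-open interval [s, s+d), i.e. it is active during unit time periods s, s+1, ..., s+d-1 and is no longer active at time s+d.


Each activity i is active on [start_i, start_i + duration_i).
Compute total resource usage per time slot:
  t=0: active resources = [4], total = 4
  t=1: active resources = [5, 4, 1], total = 10
  t=2: active resources = [5, 1], total = 6
  t=3: active resources = [5], total = 5
  t=4: active resources = [], total = 0
  t=5: active resources = [], total = 0
  t=6: active resources = [5, 2], total = 7
  t=7: active resources = [5, 5, 2], total = 12
  t=8: active resources = [5, 5], total = 10
  t=9: active resources = [5, 5], total = 10
  t=10: active resources = [5, 5], total = 10
  t=11: active resources = [5, 5], total = 10
  t=12: active resources = [5], total = 5
Peak resource demand = 12

12


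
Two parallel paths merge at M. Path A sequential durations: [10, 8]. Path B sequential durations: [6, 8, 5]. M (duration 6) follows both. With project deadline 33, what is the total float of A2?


Forward pass: ES(A2) = sum of predecessors on chain A = 10
EF = ES + duration = 10 + 8 = 18
Backward pass: LF(M) = deadline = 33; LS(M) = 33 - 6 = 27
LF(A2) = LS(M) - sum(successors on chain A) = 27 - 0 = 27
LS = LF - duration = 27 - 8 = 19
Total float = LS - ES = 19 - 10 = 9

9


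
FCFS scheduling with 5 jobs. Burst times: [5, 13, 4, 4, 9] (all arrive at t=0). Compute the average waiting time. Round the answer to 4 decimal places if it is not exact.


FCFS order (as given): [5, 13, 4, 4, 9]
Waiting times:
  Job 1: wait = 0
  Job 2: wait = 5
  Job 3: wait = 18
  Job 4: wait = 22
  Job 5: wait = 26
Sum of waiting times = 71
Average waiting time = 71/5 = 14.2

14.2


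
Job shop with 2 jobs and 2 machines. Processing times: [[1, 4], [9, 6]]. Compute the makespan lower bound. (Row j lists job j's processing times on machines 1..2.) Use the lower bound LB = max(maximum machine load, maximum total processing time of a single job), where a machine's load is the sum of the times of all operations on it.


Machine loads:
  Machine 1: 1 + 9 = 10
  Machine 2: 4 + 6 = 10
Max machine load = 10
Job totals:
  Job 1: 5
  Job 2: 15
Max job total = 15
Lower bound = max(10, 15) = 15

15


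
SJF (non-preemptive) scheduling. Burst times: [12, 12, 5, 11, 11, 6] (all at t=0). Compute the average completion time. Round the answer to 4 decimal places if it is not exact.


SJF order (ascending): [5, 6, 11, 11, 12, 12]
Completion times:
  Job 1: burst=5, C=5
  Job 2: burst=6, C=11
  Job 3: burst=11, C=22
  Job 4: burst=11, C=33
  Job 5: burst=12, C=45
  Job 6: burst=12, C=57
Average completion = 173/6 = 28.8333

28.8333


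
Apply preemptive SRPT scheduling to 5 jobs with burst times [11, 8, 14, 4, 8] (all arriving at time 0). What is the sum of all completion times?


Since all jobs arrive at t=0, SRPT equals SPT ordering.
SPT order: [4, 8, 8, 11, 14]
Completion times:
  Job 1: p=4, C=4
  Job 2: p=8, C=12
  Job 3: p=8, C=20
  Job 4: p=11, C=31
  Job 5: p=14, C=45
Total completion time = 4 + 12 + 20 + 31 + 45 = 112

112


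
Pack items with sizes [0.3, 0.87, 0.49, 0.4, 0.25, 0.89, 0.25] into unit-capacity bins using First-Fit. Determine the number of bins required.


Place items sequentially using First-Fit:
  Item 0.3 -> new Bin 1
  Item 0.87 -> new Bin 2
  Item 0.49 -> Bin 1 (now 0.79)
  Item 0.4 -> new Bin 3
  Item 0.25 -> Bin 3 (now 0.65)
  Item 0.89 -> new Bin 4
  Item 0.25 -> Bin 3 (now 0.9)
Total bins used = 4

4


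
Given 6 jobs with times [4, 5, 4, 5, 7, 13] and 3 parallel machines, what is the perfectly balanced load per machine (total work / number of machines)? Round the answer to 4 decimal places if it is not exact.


Total processing time = 4 + 5 + 4 + 5 + 7 + 13 = 38
Number of machines = 3
Ideal balanced load = 38 / 3 = 12.6667

12.6667


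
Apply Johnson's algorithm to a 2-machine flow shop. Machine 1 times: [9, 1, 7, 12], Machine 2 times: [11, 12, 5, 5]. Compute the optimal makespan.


Apply Johnson's rule:
  Group 1 (a <= b): [(2, 1, 12), (1, 9, 11)]
  Group 2 (a > b): [(3, 7, 5), (4, 12, 5)]
Optimal job order: [2, 1, 3, 4]
Schedule:
  Job 2: M1 done at 1, M2 done at 13
  Job 1: M1 done at 10, M2 done at 24
  Job 3: M1 done at 17, M2 done at 29
  Job 4: M1 done at 29, M2 done at 34
Makespan = 34

34


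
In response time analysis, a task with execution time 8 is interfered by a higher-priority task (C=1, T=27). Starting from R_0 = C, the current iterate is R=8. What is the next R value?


R_next = C + ceil(R_prev / T_hp) * C_hp
ceil(8 / 27) = ceil(0.2963) = 1
Interference = 1 * 1 = 1
R_next = 8 + 1 = 9

9


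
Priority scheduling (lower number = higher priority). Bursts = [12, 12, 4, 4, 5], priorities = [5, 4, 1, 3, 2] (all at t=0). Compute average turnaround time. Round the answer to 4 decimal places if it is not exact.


Sort by priority (ascending = highest first):
Order: [(1, 4), (2, 5), (3, 4), (4, 12), (5, 12)]
Completion times:
  Priority 1, burst=4, C=4
  Priority 2, burst=5, C=9
  Priority 3, burst=4, C=13
  Priority 4, burst=12, C=25
  Priority 5, burst=12, C=37
Average turnaround = 88/5 = 17.6

17.6


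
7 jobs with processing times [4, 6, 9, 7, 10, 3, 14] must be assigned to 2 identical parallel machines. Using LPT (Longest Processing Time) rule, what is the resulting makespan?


Sort jobs in decreasing order (LPT): [14, 10, 9, 7, 6, 4, 3]
Assign each job to the least loaded machine:
  Machine 1: jobs [14, 7, 4, 3], load = 28
  Machine 2: jobs [10, 9, 6], load = 25
Makespan = max load = 28

28


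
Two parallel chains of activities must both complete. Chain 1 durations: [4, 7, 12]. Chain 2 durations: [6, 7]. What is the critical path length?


Path A total = 4 + 7 + 12 = 23
Path B total = 6 + 7 = 13
Critical path = longest path = max(23, 13) = 23

23


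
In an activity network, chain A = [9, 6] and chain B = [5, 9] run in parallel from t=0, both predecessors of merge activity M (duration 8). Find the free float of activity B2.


ES(B2) = sum of predecessors on chain B = 5
EF(B2) = ES + duration = 5 + 9 = 14
Successor of B2 is M. ES(M) = max(sum(A), sum(B)) = max(15, 14) = 15
Free float = ES(successor) - EF(current) = 15 - 14 = 1

1
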